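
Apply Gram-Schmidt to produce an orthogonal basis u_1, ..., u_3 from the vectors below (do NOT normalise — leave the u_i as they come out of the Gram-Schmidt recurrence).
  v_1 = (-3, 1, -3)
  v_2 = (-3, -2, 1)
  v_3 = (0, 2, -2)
Orthogonal basis:
  u_1 = (-3, 1, -3)
  u_2 = (-45/19, -42/19, 31/19)
  u_3 = (-3/25, 36/125, 27/125)

Apply the Gram-Schmidt recurrence
  u_1 = v_1
  u_i = v_i − Σ_{j<i} ((v_i · u_j) / (u_j · u_j)) · u_j.

Step by step this gives:
  u_1 = (-3, 1, -3)
  u_2 = (-45/19, -42/19, 31/19)
  u_3 = (-3/25, 36/125, 27/125)

Orthogonality check:
  u_2 · u_1 = 0 (should be 0)
  u_3 · u_1 = 0 (should be 0)
  u_3 · u_2 = 0 (should be 0)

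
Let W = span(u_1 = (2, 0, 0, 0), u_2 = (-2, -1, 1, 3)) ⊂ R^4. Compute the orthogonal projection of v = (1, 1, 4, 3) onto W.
proj_W(v) = (1, -12/11, 12/11, 36/11)

Set up U = [u_1 | ... | u_2] ∈ R^(4×2). The projector onto W = col(U) is P = U (U^T U)^(-1) U^T.
Compute U^T U =
  [4, -4]
  [-4, 15],
and U^T v = (2, 10).
Solve U^T U · c = U^T v for the coefficients: c = (35/22, 12/11). The projection is proj_W(v) = U c.
Check: (v - proj_W(v)) · u_1 = 0  (should be 0).
Check: (v - proj_W(v)) · u_2 = 0  (should be 0).
Result: proj_W(v) = (1, -12/11, 12/11, 36/11).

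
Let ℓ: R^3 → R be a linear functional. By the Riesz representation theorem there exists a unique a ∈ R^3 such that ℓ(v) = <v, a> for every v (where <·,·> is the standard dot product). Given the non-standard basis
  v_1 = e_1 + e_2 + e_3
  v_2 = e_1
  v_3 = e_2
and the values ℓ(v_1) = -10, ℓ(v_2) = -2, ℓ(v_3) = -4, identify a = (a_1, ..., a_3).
a = (-2, -4, -4)

Write a = (a_1, ..., a_3) in the standard basis. For each basis vector v_i, ℓ(v_i) = <v_i, a> is a linear equation in the a_j's. Collect the n equations into a matrix system V a = ℓ, where row i of V is v_i (expressed in the standard basis). Since V is invertible (lower-triangular with 1s on the diagonal, up to permutation), solve by back-substitution:
  V =
[[1, 1, 1],
 [1, 0, 0],
 [0, 1, 0]]
  V a = (-10, -2, -4)
Solving gives a = (-2, -4, -4).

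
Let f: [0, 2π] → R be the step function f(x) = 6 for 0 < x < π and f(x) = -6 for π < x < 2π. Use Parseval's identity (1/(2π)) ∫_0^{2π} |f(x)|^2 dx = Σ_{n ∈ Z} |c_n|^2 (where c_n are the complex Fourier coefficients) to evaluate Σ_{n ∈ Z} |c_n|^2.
Σ |c_n|^2 = 36

Parseval equates the L^2 energy of f (normalised by 1/(2π)) with the ℓ^2 sum of its Fourier coefficients: (1/(2π)) ∫_0^{2π} |f|^2 = Σ |c_n|^2.
Compute the left side: (1/(2π)) [∫_0^π 6^2 dx + ∫_π^{2π} (-6)^2 dx] = (1/(2π)) · (36π + 36π) = (36 + 36)/2 = 36.
So Σ_{n ∈ Z} |c_n|^2 = 36.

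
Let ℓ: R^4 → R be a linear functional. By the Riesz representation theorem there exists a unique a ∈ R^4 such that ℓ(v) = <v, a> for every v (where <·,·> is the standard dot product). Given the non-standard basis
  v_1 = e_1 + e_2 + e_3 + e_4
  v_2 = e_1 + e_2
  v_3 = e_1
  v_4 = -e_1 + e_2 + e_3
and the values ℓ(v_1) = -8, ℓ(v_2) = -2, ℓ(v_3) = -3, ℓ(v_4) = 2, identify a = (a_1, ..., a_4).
a = (-3, 1, -2, -4)

Write a = (a_1, ..., a_4) in the standard basis. For each basis vector v_i, ℓ(v_i) = <v_i, a> is a linear equation in the a_j's. Collect the n equations into a matrix system V a = ℓ, where row i of V is v_i (expressed in the standard basis). Since V is invertible (lower-triangular with 1s on the diagonal, up to permutation), solve by back-substitution:
  V =
[[1, 1, 1, 1],
 [1, 1, 0, 0],
 [1, 0, 0, 0],
 [-1, 1, 1, 0]]
  V a = (-8, -2, -3, 2)
Solving gives a = (-3, 1, -2, -4).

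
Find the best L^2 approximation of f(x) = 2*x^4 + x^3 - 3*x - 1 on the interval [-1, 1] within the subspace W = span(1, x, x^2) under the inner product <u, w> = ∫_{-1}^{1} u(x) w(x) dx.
g(x) = 12*x^2/7 - 12*x/5 - 41/35

The best approximation g ∈ W is the orthogonal projection of f onto W. Writing g = a_0 + a_1 x + a_2 x^2, the coefficients solve the normal equations G · a = b where
  G_{ij} = <φ_i, φ_j> and b_i = <f, φ_i>, with φ_0 = 1, φ_1 = x, φ_2 = x^2.
G =
  [2, 0, 2/3]
  [0, 2/3, 0]
  [2/3, 0, 2/5],
b = (-6/5, -8/5, -2/21).
Solving gives a_0 = -41/35, a_1 = -12/5, a_2 = 12/7, so
  g(x) = 12*x^2/7 - 12*x/5 - 41/35.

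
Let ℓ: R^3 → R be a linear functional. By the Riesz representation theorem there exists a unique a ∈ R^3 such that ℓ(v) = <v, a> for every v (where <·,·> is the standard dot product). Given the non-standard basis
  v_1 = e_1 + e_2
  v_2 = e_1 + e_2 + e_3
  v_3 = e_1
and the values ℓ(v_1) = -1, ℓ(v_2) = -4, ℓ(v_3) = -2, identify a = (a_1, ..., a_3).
a = (-2, 1, -3)

Write a = (a_1, ..., a_3) in the standard basis. For each basis vector v_i, ℓ(v_i) = <v_i, a> is a linear equation in the a_j's. Collect the n equations into a matrix system V a = ℓ, where row i of V is v_i (expressed in the standard basis). Since V is invertible (lower-triangular with 1s on the diagonal, up to permutation), solve by back-substitution:
  V =
[[1, 1, 0],
 [1, 1, 1],
 [1, 0, 0]]
  V a = (-1, -4, -2)
Solving gives a = (-2, 1, -3).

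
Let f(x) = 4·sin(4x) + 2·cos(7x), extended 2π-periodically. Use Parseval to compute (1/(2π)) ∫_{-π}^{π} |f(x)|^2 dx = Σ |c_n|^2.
Σ |c_n|^2 = 10

Expand |f|^2 and use orthogonality of {sin(nx), cos(mx)} on [-π, π]:
  ∫_{-π}^{π} sin(nx)^2 dx = π, ∫ cos(mx)^2 dx = π, and cross terms integrate to 0.
So ∫_{-π}^{π} f(x)^2 dx = 4^2 · π + 2^2 · π = (16 + 4)π.
Divide by 2π: (16 + 4)/2 = 10.
By Parseval, this equals Σ |c_n|^2.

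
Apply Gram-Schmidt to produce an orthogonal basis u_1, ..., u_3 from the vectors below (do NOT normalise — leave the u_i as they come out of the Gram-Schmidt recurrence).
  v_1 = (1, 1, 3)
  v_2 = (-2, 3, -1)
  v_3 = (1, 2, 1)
Orthogonal basis:
  u_1 = (1, 1, 3)
  u_2 = (-20/11, 35/11, -5/11)
  u_3 = (1, 1/2, -1/2)

Apply the Gram-Schmidt recurrence
  u_1 = v_1
  u_i = v_i − Σ_{j<i} ((v_i · u_j) / (u_j · u_j)) · u_j.

Step by step this gives:
  u_1 = (1, 1, 3)
  u_2 = (-20/11, 35/11, -5/11)
  u_3 = (1, 1/2, -1/2)

Orthogonality check:
  u_2 · u_1 = 0 (should be 0)
  u_3 · u_1 = 0 (should be 0)
  u_3 · u_2 = 0 (should be 0)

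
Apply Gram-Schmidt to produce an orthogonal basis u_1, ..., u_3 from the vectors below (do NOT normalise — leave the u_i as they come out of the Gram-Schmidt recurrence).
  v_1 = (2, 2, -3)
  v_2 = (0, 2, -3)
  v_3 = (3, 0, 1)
Orthogonal basis:
  u_1 = (2, 2, -3)
  u_2 = (-26/17, 8/17, -12/17)
  u_3 = (0, 6/13, 4/13)

Apply the Gram-Schmidt recurrence
  u_1 = v_1
  u_i = v_i − Σ_{j<i} ((v_i · u_j) / (u_j · u_j)) · u_j.

Step by step this gives:
  u_1 = (2, 2, -3)
  u_2 = (-26/17, 8/17, -12/17)
  u_3 = (0, 6/13, 4/13)

Orthogonality check:
  u_2 · u_1 = 0 (should be 0)
  u_3 · u_1 = 0 (should be 0)
  u_3 · u_2 = 0 (should be 0)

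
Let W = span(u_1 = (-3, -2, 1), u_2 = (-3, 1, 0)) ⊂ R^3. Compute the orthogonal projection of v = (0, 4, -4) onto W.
proj_W(v) = (24/91, 436/91, -148/91)

Set up U = [u_1 | ... | u_2] ∈ R^(3×2). The projector onto W = col(U) is P = U (U^T U)^(-1) U^T.
Compute U^T U =
  [14, 7]
  [7, 10],
and U^T v = (-12, 4).
Solve U^T U · c = U^T v for the coefficients: c = (-148/91, 20/13). The projection is proj_W(v) = U c.
Check: (v - proj_W(v)) · u_1 = 0  (should be 0).
Check: (v - proj_W(v)) · u_2 = 0  (should be 0).
Result: proj_W(v) = (24/91, 436/91, -148/91).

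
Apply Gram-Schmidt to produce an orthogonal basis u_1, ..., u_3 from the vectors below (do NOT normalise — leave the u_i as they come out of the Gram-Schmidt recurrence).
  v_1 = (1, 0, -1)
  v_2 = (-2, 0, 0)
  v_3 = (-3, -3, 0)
Orthogonal basis:
  u_1 = (1, 0, -1)
  u_2 = (-1, 0, -1)
  u_3 = (0, -3, 0)

Apply the Gram-Schmidt recurrence
  u_1 = v_1
  u_i = v_i − Σ_{j<i} ((v_i · u_j) / (u_j · u_j)) · u_j.

Step by step this gives:
  u_1 = (1, 0, -1)
  u_2 = (-1, 0, -1)
  u_3 = (0, -3, 0)

Orthogonality check:
  u_2 · u_1 = 0 (should be 0)
  u_3 · u_1 = 0 (should be 0)
  u_3 · u_2 = 0 (should be 0)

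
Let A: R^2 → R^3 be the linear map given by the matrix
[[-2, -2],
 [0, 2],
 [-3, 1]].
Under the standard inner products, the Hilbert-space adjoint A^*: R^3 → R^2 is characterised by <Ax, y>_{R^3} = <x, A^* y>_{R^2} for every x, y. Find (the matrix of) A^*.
A^* = A^T =
[[-2, 0, -3],
 [-2, 2, 1]]

For real matrices with standard dot products, the defining identity <Ax, y> = <x, A^* y> gives (Ax)^T y = x^T (A^*) y, i.e. x^T A^T y = x^T (A^*) y. Since this holds for all x, y, we must have A^* = A^T. Therefore
A^* =
[[-2, 0, -3],
 [-2, 2, 1]].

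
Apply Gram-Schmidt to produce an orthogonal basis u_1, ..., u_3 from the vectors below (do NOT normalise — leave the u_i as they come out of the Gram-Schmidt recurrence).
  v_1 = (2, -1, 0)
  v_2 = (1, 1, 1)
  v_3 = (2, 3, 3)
Orthogonal basis:
  u_1 = (2, -1, 0)
  u_2 = (3/5, 6/5, 1)
  u_3 = (-1/14, -1/7, 3/14)

Apply the Gram-Schmidt recurrence
  u_1 = v_1
  u_i = v_i − Σ_{j<i} ((v_i · u_j) / (u_j · u_j)) · u_j.

Step by step this gives:
  u_1 = (2, -1, 0)
  u_2 = (3/5, 6/5, 1)
  u_3 = (-1/14, -1/7, 3/14)

Orthogonality check:
  u_2 · u_1 = 0 (should be 0)
  u_3 · u_1 = 0 (should be 0)
  u_3 · u_2 = 0 (should be 0)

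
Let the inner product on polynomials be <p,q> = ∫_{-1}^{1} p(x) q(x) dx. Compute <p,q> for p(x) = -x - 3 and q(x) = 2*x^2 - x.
<p,q> = -10/3

Expand the product: p(x)·q(x) = -2*x^3 - 5*x^2 + 3*x.
∫_{-1}^{1} of each monomial x^k gives [2/(k+1) if k even, 0 if k odd]. Integrating term-by-term (or equivalently evaluating the antiderivative F(x) = -x^4/2 - 5*x^3/3 + 3*x^2/2 at the endpoints):
  F(1) − F(−1) = -2/3 − (8/3) = -10/3.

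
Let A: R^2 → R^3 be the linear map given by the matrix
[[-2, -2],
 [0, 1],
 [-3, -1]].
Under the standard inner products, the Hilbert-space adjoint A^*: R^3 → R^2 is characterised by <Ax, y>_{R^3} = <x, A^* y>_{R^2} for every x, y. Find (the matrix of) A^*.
A^* = A^T =
[[-2, 0, -3],
 [-2, 1, -1]]

For real matrices with standard dot products, the defining identity <Ax, y> = <x, A^* y> gives (Ax)^T y = x^T (A^*) y, i.e. x^T A^T y = x^T (A^*) y. Since this holds for all x, y, we must have A^* = A^T. Therefore
A^* =
[[-2, 0, -3],
 [-2, 1, -1]].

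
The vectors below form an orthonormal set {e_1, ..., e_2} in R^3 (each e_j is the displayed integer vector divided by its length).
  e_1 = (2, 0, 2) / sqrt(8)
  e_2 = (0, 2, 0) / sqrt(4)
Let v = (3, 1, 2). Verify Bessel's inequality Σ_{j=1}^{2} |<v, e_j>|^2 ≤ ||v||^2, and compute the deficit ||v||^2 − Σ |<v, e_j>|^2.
Σ |<v, e_j>|^2 = 27/2; ||v||^2 = 14; deficit = 1/2

Write each e_j = u_j / sqrt(<u_j, u_j>) where u_j is the displayed integer vector. Then <v, e_j> = <v, u_j> / sqrt(<u_j, u_j>), so |<v, e_j>|^2 = <v, u_j>^2 / <u_j, u_j>.
Coefficients: <v, e_1> = 10/sqrt(8), <v, e_2> = 2/sqrt(4).
Square and sum: Σ |<v, e_j>|^2 = 27/2.
Compute ||v||^2 = v·v = 14.
Deficit = 14 − 27/2 = 1/2 ≥ 0, confirming Bessel's inequality. (The deficit equals ||v − Σ <v,e_j> e_j||^2, the squared distance from v to span{e_j}.)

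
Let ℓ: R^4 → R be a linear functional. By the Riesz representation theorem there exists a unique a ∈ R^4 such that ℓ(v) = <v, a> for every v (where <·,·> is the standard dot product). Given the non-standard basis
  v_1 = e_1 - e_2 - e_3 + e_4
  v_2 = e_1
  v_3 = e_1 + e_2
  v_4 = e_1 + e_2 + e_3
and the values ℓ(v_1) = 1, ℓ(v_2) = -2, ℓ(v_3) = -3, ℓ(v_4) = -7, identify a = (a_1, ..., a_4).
a = (-2, -1, -4, -2)

Write a = (a_1, ..., a_4) in the standard basis. For each basis vector v_i, ℓ(v_i) = <v_i, a> is a linear equation in the a_j's. Collect the n equations into a matrix system V a = ℓ, where row i of V is v_i (expressed in the standard basis). Since V is invertible (lower-triangular with 1s on the diagonal, up to permutation), solve by back-substitution:
  V =
[[1, -1, -1, 1],
 [1, 0, 0, 0],
 [1, 1, 0, 0],
 [1, 1, 1, 0]]
  V a = (1, -2, -3, -7)
Solving gives a = (-2, -1, -4, -2).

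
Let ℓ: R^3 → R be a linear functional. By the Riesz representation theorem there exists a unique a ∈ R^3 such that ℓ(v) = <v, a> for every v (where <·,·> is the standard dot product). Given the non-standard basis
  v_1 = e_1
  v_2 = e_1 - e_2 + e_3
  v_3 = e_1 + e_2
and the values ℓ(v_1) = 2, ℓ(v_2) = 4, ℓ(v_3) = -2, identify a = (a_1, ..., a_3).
a = (2, -4, -2)

Write a = (a_1, ..., a_3) in the standard basis. For each basis vector v_i, ℓ(v_i) = <v_i, a> is a linear equation in the a_j's. Collect the n equations into a matrix system V a = ℓ, where row i of V is v_i (expressed in the standard basis). Since V is invertible (lower-triangular with 1s on the diagonal, up to permutation), solve by back-substitution:
  V =
[[1, 0, 0],
 [1, -1, 1],
 [1, 1, 0]]
  V a = (2, 4, -2)
Solving gives a = (2, -4, -2).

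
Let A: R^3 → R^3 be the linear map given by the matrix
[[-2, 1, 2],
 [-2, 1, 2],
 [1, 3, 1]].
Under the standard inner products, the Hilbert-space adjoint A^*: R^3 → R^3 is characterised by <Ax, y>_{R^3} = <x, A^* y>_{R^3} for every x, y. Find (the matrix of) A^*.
A^* = A^T =
[[-2, -2, 1],
 [1, 1, 3],
 [2, 2, 1]]

For real matrices with standard dot products, the defining identity <Ax, y> = <x, A^* y> gives (Ax)^T y = x^T (A^*) y, i.e. x^T A^T y = x^T (A^*) y. Since this holds for all x, y, we must have A^* = A^T. Therefore
A^* =
[[-2, -2, 1],
 [1, 1, 3],
 [2, 2, 1]].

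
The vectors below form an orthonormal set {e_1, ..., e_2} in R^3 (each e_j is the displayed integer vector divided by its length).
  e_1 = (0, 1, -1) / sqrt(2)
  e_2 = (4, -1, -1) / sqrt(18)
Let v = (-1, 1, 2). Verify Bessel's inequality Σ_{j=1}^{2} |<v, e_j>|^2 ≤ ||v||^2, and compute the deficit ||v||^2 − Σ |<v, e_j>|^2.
Σ |<v, e_j>|^2 = 29/9; ||v||^2 = 6; deficit = 25/9

Write each e_j = u_j / sqrt(<u_j, u_j>) where u_j is the displayed integer vector. Then <v, e_j> = <v, u_j> / sqrt(<u_j, u_j>), so |<v, e_j>|^2 = <v, u_j>^2 / <u_j, u_j>.
Coefficients: <v, e_1> = -1/sqrt(2), <v, e_2> = -7/sqrt(18).
Square and sum: Σ |<v, e_j>|^2 = 29/9.
Compute ||v||^2 = v·v = 6.
Deficit = 6 − 29/9 = 25/9 ≥ 0, confirming Bessel's inequality. (The deficit equals ||v − Σ <v,e_j> e_j||^2, the squared distance from v to span{e_j}.)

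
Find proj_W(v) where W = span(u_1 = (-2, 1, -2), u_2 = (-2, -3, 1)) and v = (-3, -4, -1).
proj_W(v) = (-92/25, -398/125, 11/125)

Set up U = [u_1 | ... | u_2] ∈ R^(3×2). The projector onto W = col(U) is P = U (U^T U)^(-1) U^T.
Compute U^T U =
  [9, -1]
  [-1, 14],
and U^T v = (4, 17).
Solve U^T U · c = U^T v for the coefficients: c = (73/125, 157/125). The projection is proj_W(v) = U c.
Check: (v - proj_W(v)) · u_1 = 0  (should be 0).
Check: (v - proj_W(v)) · u_2 = 0  (should be 0).
Result: proj_W(v) = (-92/25, -398/125, 11/125).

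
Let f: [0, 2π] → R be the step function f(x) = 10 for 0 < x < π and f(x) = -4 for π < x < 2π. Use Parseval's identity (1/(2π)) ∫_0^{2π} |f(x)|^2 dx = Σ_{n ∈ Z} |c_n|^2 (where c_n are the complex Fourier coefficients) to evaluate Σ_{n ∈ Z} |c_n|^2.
Σ |c_n|^2 = 58

Parseval equates the L^2 energy of f (normalised by 1/(2π)) with the ℓ^2 sum of its Fourier coefficients: (1/(2π)) ∫_0^{2π} |f|^2 = Σ |c_n|^2.
Compute the left side: (1/(2π)) [∫_0^π 10^2 dx + ∫_π^{2π} (-4)^2 dx] = (1/(2π)) · (100π + 16π) = (100 + 16)/2 = 58.
So Σ_{n ∈ Z} |c_n|^2 = 58.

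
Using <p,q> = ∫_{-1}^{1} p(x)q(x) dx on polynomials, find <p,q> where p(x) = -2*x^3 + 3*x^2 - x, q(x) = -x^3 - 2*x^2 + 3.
<p,q> = 32/7

Expand the product: p(x)·q(x) = 2*x^6 + x^5 - 5*x^4 - 4*x^3 + 9*x^2 - 3*x.
∫_{-1}^{1} of each monomial x^k gives [2/(k+1) if k even, 0 if k odd]. Integrating term-by-term (or equivalently evaluating the antiderivative F(x) = 2*x^7/7 + x^6/6 - x^5 - x^4 + 3*x^3 - 3*x^2/2 at the endpoints):
  F(1) − F(−1) = -1/21 − (-97/21) = 32/7.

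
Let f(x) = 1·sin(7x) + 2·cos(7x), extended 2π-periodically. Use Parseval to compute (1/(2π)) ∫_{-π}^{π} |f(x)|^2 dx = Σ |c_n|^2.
Σ |c_n|^2 = 5/2

Expand |f|^2 and use orthogonality of {sin(nx), cos(mx)} on [-π, π]:
  ∫_{-π}^{π} sin(nx)^2 dx = π, ∫ cos(mx)^2 dx = π, and cross terms integrate to 0.
So ∫_{-π}^{π} f(x)^2 dx = 1^2 · π + 2^2 · π = (1 + 4)π.
Divide by 2π: (1 + 4)/2 = 5/2.
By Parseval, this equals Σ |c_n|^2.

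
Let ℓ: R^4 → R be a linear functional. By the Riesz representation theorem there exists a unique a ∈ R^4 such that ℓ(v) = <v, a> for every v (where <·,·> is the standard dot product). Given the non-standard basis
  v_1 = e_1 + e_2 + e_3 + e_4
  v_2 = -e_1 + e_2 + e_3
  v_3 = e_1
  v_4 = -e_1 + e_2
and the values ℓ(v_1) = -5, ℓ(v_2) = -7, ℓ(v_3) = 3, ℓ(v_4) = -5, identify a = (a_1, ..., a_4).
a = (3, -2, -2, -4)

Write a = (a_1, ..., a_4) in the standard basis. For each basis vector v_i, ℓ(v_i) = <v_i, a> is a linear equation in the a_j's. Collect the n equations into a matrix system V a = ℓ, where row i of V is v_i (expressed in the standard basis). Since V is invertible (lower-triangular with 1s on the diagonal, up to permutation), solve by back-substitution:
  V =
[[1, 1, 1, 1],
 [-1, 1, 1, 0],
 [1, 0, 0, 0],
 [-1, 1, 0, 0]]
  V a = (-5, -7, 3, -5)
Solving gives a = (3, -2, -2, -4).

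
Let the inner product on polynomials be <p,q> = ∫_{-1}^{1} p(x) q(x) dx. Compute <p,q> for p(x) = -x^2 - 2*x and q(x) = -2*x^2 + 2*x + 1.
<p,q> = -38/15

Expand the product: p(x)·q(x) = 2*x^4 + 2*x^3 - 5*x^2 - 2*x.
∫_{-1}^{1} of each monomial x^k gives [2/(k+1) if k even, 0 if k odd]. Integrating term-by-term (or equivalently evaluating the antiderivative F(x) = 2*x^5/5 + x^4/2 - 5*x^3/3 - x^2 at the endpoints):
  F(1) − F(−1) = -53/30 − (23/30) = -38/15.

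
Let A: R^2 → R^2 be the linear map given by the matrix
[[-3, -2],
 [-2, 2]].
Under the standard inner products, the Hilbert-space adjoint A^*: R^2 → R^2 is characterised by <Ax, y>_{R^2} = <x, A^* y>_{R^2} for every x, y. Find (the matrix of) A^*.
A^* = A^T =
[[-3, -2],
 [-2, 2]]

For real matrices with standard dot products, the defining identity <Ax, y> = <x, A^* y> gives (Ax)^T y = x^T (A^*) y, i.e. x^T A^T y = x^T (A^*) y. Since this holds for all x, y, we must have A^* = A^T. Therefore
A^* =
[[-3, -2],
 [-2, 2]].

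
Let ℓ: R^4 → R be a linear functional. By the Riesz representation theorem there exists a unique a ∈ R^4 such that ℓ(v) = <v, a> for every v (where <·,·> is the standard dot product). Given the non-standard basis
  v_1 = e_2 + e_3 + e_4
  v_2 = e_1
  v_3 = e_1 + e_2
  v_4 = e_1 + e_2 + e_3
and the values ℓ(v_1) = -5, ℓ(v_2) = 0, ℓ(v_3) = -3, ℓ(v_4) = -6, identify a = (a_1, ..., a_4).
a = (0, -3, -3, 1)

Write a = (a_1, ..., a_4) in the standard basis. For each basis vector v_i, ℓ(v_i) = <v_i, a> is a linear equation in the a_j's. Collect the n equations into a matrix system V a = ℓ, where row i of V is v_i (expressed in the standard basis). Since V is invertible (lower-triangular with 1s on the diagonal, up to permutation), solve by back-substitution:
  V =
[[0, 1, 1, 1],
 [1, 0, 0, 0],
 [1, 1, 0, 0],
 [1, 1, 1, 0]]
  V a = (-5, 0, -3, -6)
Solving gives a = (0, -3, -3, 1).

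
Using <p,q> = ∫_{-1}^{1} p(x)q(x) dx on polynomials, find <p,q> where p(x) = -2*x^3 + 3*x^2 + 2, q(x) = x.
<p,q> = -4/5

Expand the product: p(x)·q(x) = -2*x^4 + 3*x^3 + 2*x.
∫_{-1}^{1} of each monomial x^k gives [2/(k+1) if k even, 0 if k odd]. Integrating term-by-term (or equivalently evaluating the antiderivative F(x) = -2*x^5/5 + 3*x^4/4 + x^2 at the endpoints):
  F(1) − F(−1) = 27/20 − (43/20) = -4/5.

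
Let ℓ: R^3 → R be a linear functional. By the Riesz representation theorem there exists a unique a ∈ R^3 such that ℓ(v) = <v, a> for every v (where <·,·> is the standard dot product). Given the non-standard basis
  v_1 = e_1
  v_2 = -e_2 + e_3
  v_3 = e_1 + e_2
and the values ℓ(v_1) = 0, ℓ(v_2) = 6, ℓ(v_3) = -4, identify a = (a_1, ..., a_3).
a = (0, -4, 2)

Write a = (a_1, ..., a_3) in the standard basis. For each basis vector v_i, ℓ(v_i) = <v_i, a> is a linear equation in the a_j's. Collect the n equations into a matrix system V a = ℓ, where row i of V is v_i (expressed in the standard basis). Since V is invertible (lower-triangular with 1s on the diagonal, up to permutation), solve by back-substitution:
  V =
[[1, 0, 0],
 [0, -1, 1],
 [1, 1, 0]]
  V a = (0, 6, -4)
Solving gives a = (0, -4, 2).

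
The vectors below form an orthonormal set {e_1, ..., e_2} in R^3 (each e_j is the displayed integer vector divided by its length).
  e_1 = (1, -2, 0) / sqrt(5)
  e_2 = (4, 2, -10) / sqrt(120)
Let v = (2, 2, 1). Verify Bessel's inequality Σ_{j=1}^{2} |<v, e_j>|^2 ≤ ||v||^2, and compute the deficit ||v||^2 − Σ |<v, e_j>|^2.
Σ |<v, e_j>|^2 = 5/6; ||v||^2 = 9; deficit = 49/6

Write each e_j = u_j / sqrt(<u_j, u_j>) where u_j is the displayed integer vector. Then <v, e_j> = <v, u_j> / sqrt(<u_j, u_j>), so |<v, e_j>|^2 = <v, u_j>^2 / <u_j, u_j>.
Coefficients: <v, e_1> = -2/sqrt(5), <v, e_2> = 2/sqrt(120).
Square and sum: Σ |<v, e_j>|^2 = 5/6.
Compute ||v||^2 = v·v = 9.
Deficit = 9 − 5/6 = 49/6 ≥ 0, confirming Bessel's inequality. (The deficit equals ||v − Σ <v,e_j> e_j||^2, the squared distance from v to span{e_j}.)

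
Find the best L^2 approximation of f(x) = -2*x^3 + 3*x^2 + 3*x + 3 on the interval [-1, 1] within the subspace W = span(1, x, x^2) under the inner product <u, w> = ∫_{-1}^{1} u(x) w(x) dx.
g(x) = 3*x^2 + 9*x/5 + 3

The best approximation g ∈ W is the orthogonal projection of f onto W. Writing g = a_0 + a_1 x + a_2 x^2, the coefficients solve the normal equations G · a = b where
  G_{ij} = <φ_i, φ_j> and b_i = <f, φ_i>, with φ_0 = 1, φ_1 = x, φ_2 = x^2.
G =
  [2, 0, 2/3]
  [0, 2/3, 0]
  [2/3, 0, 2/5],
b = (8, 6/5, 16/5).
Solving gives a_0 = 3, a_1 = 9/5, a_2 = 3, so
  g(x) = 3*x^2 + 9*x/5 + 3.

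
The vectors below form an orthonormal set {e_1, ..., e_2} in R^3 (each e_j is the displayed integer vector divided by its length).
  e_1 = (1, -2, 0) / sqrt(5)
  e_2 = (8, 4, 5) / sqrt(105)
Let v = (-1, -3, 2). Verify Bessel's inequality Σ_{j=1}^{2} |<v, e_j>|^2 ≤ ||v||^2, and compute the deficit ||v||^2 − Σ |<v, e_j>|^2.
Σ |<v, e_j>|^2 = 125/21; ||v||^2 = 14; deficit = 169/21

Write each e_j = u_j / sqrt(<u_j, u_j>) where u_j is the displayed integer vector. Then <v, e_j> = <v, u_j> / sqrt(<u_j, u_j>), so |<v, e_j>|^2 = <v, u_j>^2 / <u_j, u_j>.
Coefficients: <v, e_1> = 5/sqrt(5), <v, e_2> = -10/sqrt(105).
Square and sum: Σ |<v, e_j>|^2 = 125/21.
Compute ||v||^2 = v·v = 14.
Deficit = 14 − 125/21 = 169/21 ≥ 0, confirming Bessel's inequality. (The deficit equals ||v − Σ <v,e_j> e_j||^2, the squared distance from v to span{e_j}.)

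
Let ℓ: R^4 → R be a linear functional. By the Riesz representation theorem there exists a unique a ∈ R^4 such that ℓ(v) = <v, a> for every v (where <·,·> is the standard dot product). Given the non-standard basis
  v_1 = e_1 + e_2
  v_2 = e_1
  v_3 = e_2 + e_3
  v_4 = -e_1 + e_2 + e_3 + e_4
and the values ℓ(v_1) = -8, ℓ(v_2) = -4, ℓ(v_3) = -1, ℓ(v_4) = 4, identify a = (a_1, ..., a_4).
a = (-4, -4, 3, 1)

Write a = (a_1, ..., a_4) in the standard basis. For each basis vector v_i, ℓ(v_i) = <v_i, a> is a linear equation in the a_j's. Collect the n equations into a matrix system V a = ℓ, where row i of V is v_i (expressed in the standard basis). Since V is invertible (lower-triangular with 1s on the diagonal, up to permutation), solve by back-substitution:
  V =
[[1, 1, 0, 0],
 [1, 0, 0, 0],
 [0, 1, 1, 0],
 [-1, 1, 1, 1]]
  V a = (-8, -4, -1, 4)
Solving gives a = (-4, -4, 3, 1).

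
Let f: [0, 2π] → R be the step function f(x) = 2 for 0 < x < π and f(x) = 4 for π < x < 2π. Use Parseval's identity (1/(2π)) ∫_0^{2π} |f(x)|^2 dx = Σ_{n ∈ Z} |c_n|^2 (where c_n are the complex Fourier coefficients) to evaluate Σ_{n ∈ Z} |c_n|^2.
Σ |c_n|^2 = 10

Parseval equates the L^2 energy of f (normalised by 1/(2π)) with the ℓ^2 sum of its Fourier coefficients: (1/(2π)) ∫_0^{2π} |f|^2 = Σ |c_n|^2.
Compute the left side: (1/(2π)) [∫_0^π 2^2 dx + ∫_π^{2π} 4^2 dx] = (1/(2π)) · (4π + 16π) = (4 + 16)/2 = 10.
So Σ_{n ∈ Z} |c_n|^2 = 10.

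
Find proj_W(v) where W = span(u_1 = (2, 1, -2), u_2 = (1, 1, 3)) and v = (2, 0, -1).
proj_W(v) = (3/2, 4/5, -11/10)

Set up U = [u_1 | ... | u_2] ∈ R^(3×2). The projector onto W = col(U) is P = U (U^T U)^(-1) U^T.
Compute U^T U =
  [9, -3]
  [-3, 11],
and U^T v = (6, -1).
Solve U^T U · c = U^T v for the coefficients: c = (7/10, 1/10). The projection is proj_W(v) = U c.
Check: (v - proj_W(v)) · u_1 = 0  (should be 0).
Check: (v - proj_W(v)) · u_2 = 0  (should be 0).
Result: proj_W(v) = (3/2, 4/5, -11/10).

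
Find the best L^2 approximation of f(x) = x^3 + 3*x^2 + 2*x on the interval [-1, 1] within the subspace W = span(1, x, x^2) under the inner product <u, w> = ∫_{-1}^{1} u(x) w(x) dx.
g(x) = 3*x^2 + 13*x/5

The best approximation g ∈ W is the orthogonal projection of f onto W. Writing g = a_0 + a_1 x + a_2 x^2, the coefficients solve the normal equations G · a = b where
  G_{ij} = <φ_i, φ_j> and b_i = <f, φ_i>, with φ_0 = 1, φ_1 = x, φ_2 = x^2.
G =
  [2, 0, 2/3]
  [0, 2/3, 0]
  [2/3, 0, 2/5],
b = (2, 26/15, 6/5).
Solving gives a_0 = 0, a_1 = 13/5, a_2 = 3, so
  g(x) = 3*x^2 + 13*x/5.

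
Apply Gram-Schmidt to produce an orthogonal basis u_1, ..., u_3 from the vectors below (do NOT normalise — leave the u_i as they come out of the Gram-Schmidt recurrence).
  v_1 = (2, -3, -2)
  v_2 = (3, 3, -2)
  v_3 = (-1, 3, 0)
Orthogonal basis:
  u_1 = (2, -3, -2)
  u_2 = (49/17, 54/17, -32/17)
  u_3 = (-216/373, 36/373, -270/373)

Apply the Gram-Schmidt recurrence
  u_1 = v_1
  u_i = v_i − Σ_{j<i} ((v_i · u_j) / (u_j · u_j)) · u_j.

Step by step this gives:
  u_1 = (2, -3, -2)
  u_2 = (49/17, 54/17, -32/17)
  u_3 = (-216/373, 36/373, -270/373)

Orthogonality check:
  u_2 · u_1 = 0 (should be 0)
  u_3 · u_1 = 0 (should be 0)
  u_3 · u_2 = 0 (should be 0)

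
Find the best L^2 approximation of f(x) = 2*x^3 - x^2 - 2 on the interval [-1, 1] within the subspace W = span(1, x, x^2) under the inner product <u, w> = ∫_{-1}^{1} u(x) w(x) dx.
g(x) = -x^2 + 6*x/5 - 2

The best approximation g ∈ W is the orthogonal projection of f onto W. Writing g = a_0 + a_1 x + a_2 x^2, the coefficients solve the normal equations G · a = b where
  G_{ij} = <φ_i, φ_j> and b_i = <f, φ_i>, with φ_0 = 1, φ_1 = x, φ_2 = x^2.
G =
  [2, 0, 2/3]
  [0, 2/3, 0]
  [2/3, 0, 2/5],
b = (-14/3, 4/5, -26/15).
Solving gives a_0 = -2, a_1 = 6/5, a_2 = -1, so
  g(x) = -x^2 + 6*x/5 - 2.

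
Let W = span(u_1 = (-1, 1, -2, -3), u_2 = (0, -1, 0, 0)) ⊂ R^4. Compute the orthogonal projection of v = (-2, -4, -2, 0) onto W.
proj_W(v) = (-3/7, -4, -6/7, -9/7)

Set up U = [u_1 | ... | u_2] ∈ R^(4×2). The projector onto W = col(U) is P = U (U^T U)^(-1) U^T.
Compute U^T U =
  [15, -1]
  [-1, 1],
and U^T v = (2, 4).
Solve U^T U · c = U^T v for the coefficients: c = (3/7, 31/7). The projection is proj_W(v) = U c.
Check: (v - proj_W(v)) · u_1 = 0  (should be 0).
Check: (v - proj_W(v)) · u_2 = 0  (should be 0).
Result: proj_W(v) = (-3/7, -4, -6/7, -9/7).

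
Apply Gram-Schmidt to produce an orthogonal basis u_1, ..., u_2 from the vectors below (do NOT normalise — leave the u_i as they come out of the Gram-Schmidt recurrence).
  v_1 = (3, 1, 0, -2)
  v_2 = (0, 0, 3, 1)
Orthogonal basis:
  u_1 = (3, 1, 0, -2)
  u_2 = (3/7, 1/7, 3, 5/7)

Apply the Gram-Schmidt recurrence
  u_1 = v_1
  u_i = v_i − Σ_{j<i} ((v_i · u_j) / (u_j · u_j)) · u_j.

Step by step this gives:
  u_1 = (3, 1, 0, -2)
  u_2 = (3/7, 1/7, 3, 5/7)

Orthogonality check:
  u_2 · u_1 = 0 (should be 0)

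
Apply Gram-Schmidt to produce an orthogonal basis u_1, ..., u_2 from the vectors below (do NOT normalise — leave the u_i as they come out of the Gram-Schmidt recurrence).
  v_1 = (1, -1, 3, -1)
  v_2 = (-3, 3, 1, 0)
Orthogonal basis:
  u_1 = (1, -1, 3, -1)
  u_2 = (-11/4, 11/4, 7/4, -1/4)

Apply the Gram-Schmidt recurrence
  u_1 = v_1
  u_i = v_i − Σ_{j<i} ((v_i · u_j) / (u_j · u_j)) · u_j.

Step by step this gives:
  u_1 = (1, -1, 3, -1)
  u_2 = (-11/4, 11/4, 7/4, -1/4)

Orthogonality check:
  u_2 · u_1 = 0 (should be 0)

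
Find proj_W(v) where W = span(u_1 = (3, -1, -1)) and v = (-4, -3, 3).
proj_W(v) = (-36/11, 12/11, 12/11)

Set up U = [u_1 | ... | u_1] ∈ R^(3×1). The projector onto W = col(U) is P = U (U^T U)^(-1) U^T.
Compute U^T U =
  [11],
and U^T v = (-12).
Solve U^T U · c = U^T v for the coefficients: c = (-12/11). The projection is proj_W(v) = U c.
Check: (v - proj_W(v)) · u_1 = 0  (should be 0).
Result: proj_W(v) = (-36/11, 12/11, 12/11).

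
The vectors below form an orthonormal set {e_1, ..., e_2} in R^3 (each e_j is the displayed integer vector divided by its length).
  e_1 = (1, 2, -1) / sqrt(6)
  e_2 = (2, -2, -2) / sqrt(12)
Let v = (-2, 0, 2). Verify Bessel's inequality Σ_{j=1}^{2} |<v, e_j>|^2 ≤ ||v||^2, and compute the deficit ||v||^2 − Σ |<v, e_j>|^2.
Σ |<v, e_j>|^2 = 8; ||v||^2 = 8; deficit = 0

Write each e_j = u_j / sqrt(<u_j, u_j>) where u_j is the displayed integer vector. Then <v, e_j> = <v, u_j> / sqrt(<u_j, u_j>), so |<v, e_j>|^2 = <v, u_j>^2 / <u_j, u_j>.
Coefficients: <v, e_1> = -4/sqrt(6), <v, e_2> = -8/sqrt(12).
Square and sum: Σ |<v, e_j>|^2 = 8.
Compute ||v||^2 = v·v = 8.
Deficit = 8 − 8 = 0 ≥ 0, confirming Bessel's inequality. (The deficit equals ||v − Σ <v,e_j> e_j||^2, the squared distance from v to span{e_j}.)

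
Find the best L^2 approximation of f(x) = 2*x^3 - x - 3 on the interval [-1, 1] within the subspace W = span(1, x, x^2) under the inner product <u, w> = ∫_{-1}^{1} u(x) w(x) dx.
g(x) = x/5 - 3

The best approximation g ∈ W is the orthogonal projection of f onto W. Writing g = a_0 + a_1 x + a_2 x^2, the coefficients solve the normal equations G · a = b where
  G_{ij} = <φ_i, φ_j> and b_i = <f, φ_i>, with φ_0 = 1, φ_1 = x, φ_2 = x^2.
G =
  [2, 0, 2/3]
  [0, 2/3, 0]
  [2/3, 0, 2/5],
b = (-6, 2/15, -2).
Solving gives a_0 = -3, a_1 = 1/5, a_2 = 0, so
  g(x) = x/5 - 3.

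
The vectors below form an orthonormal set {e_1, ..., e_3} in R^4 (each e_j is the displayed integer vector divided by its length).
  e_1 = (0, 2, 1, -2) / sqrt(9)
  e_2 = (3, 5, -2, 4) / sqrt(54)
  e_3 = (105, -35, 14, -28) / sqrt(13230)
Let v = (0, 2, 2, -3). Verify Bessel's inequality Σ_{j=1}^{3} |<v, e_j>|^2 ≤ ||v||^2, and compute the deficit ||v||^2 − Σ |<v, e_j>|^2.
Σ |<v, e_j>|^2 = 84/5; ||v||^2 = 17; deficit = 1/5

Write each e_j = u_j / sqrt(<u_j, u_j>) where u_j is the displayed integer vector. Then <v, e_j> = <v, u_j> / sqrt(<u_j, u_j>), so |<v, e_j>|^2 = <v, u_j>^2 / <u_j, u_j>.
Coefficients: <v, e_1> = 12/sqrt(9), <v, e_2> = -6/sqrt(54), <v, e_3> = 42/sqrt(13230).
Square and sum: Σ |<v, e_j>|^2 = 84/5.
Compute ||v||^2 = v·v = 17.
Deficit = 17 − 84/5 = 1/5 ≥ 0, confirming Bessel's inequality. (The deficit equals ||v − Σ <v,e_j> e_j||^2, the squared distance from v to span{e_j}.)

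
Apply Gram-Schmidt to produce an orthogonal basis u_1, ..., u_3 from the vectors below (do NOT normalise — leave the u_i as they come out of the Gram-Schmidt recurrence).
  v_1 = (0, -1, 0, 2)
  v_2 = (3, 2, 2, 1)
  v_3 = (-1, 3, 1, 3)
Orthogonal basis:
  u_1 = (0, -1, 0, 2)
  u_2 = (3, 2, 2, 1)
  u_3 = (-7/3, 122/45, 1/9, 61/45)

Apply the Gram-Schmidt recurrence
  u_1 = v_1
  u_i = v_i − Σ_{j<i} ((v_i · u_j) / (u_j · u_j)) · u_j.

Step by step this gives:
  u_1 = (0, -1, 0, 2)
  u_2 = (3, 2, 2, 1)
  u_3 = (-7/3, 122/45, 1/9, 61/45)

Orthogonality check:
  u_2 · u_1 = 0 (should be 0)
  u_3 · u_1 = 0 (should be 0)
  u_3 · u_2 = 0 (should be 0)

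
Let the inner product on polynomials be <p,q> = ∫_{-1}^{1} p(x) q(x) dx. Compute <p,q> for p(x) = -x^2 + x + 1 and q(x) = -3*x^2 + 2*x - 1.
<p,q> = -4/5

Expand the product: p(x)·q(x) = 3*x^4 - 5*x^3 + x - 1.
∫_{-1}^{1} of each monomial x^k gives [2/(k+1) if k even, 0 if k odd]. Integrating term-by-term (or equivalently evaluating the antiderivative F(x) = 3*x^5/5 - 5*x^4/4 + x^2/2 - x at the endpoints):
  F(1) − F(−1) = -23/20 − (-7/20) = -4/5.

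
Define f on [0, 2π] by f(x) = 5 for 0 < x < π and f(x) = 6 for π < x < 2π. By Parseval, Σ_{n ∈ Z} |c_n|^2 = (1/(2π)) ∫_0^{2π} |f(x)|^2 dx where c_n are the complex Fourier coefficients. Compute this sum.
Σ |c_n|^2 = 61/2

Parseval equates the L^2 energy of f (normalised by 1/(2π)) with the ℓ^2 sum of its Fourier coefficients: (1/(2π)) ∫_0^{2π} |f|^2 = Σ |c_n|^2.
Compute the left side: (1/(2π)) [∫_0^π 5^2 dx + ∫_π^{2π} 6^2 dx] = (1/(2π)) · (25π + 36π) = (25 + 36)/2 = 61/2.
So Σ_{n ∈ Z} |c_n|^2 = 61/2.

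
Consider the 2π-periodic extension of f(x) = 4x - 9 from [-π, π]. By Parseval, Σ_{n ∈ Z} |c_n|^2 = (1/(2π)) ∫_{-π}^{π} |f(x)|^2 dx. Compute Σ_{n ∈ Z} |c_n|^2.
Σ |c_n|^2 = 16π^2/3 + 81

Expand and integrate term by term over [-π, π]:
  ∫ (4x)^2 dx = 16·(2π^3/3); ∫ 2·4·(-9)·x dx = 0 (odd integrand); ∫ (-9)^2 dx = 81·2π.
So (1/(2π)) ∫_{-π}^{π} (4x - 9)^2 dx = 16π^2/3 + 81 = 16π^2/3 + 81.
Parseval ⇒ Σ |c_n|^2 = 16π^2/3 + 81.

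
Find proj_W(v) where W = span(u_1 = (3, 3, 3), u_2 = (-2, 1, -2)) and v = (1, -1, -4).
proj_W(v) = (-3/2, -1, -3/2)

Set up U = [u_1 | ... | u_2] ∈ R^(3×2). The projector onto W = col(U) is P = U (U^T U)^(-1) U^T.
Compute U^T U =
  [27, -9]
  [-9, 9],
and U^T v = (-12, 5).
Solve U^T U · c = U^T v for the coefficients: c = (-7/18, 1/6). The projection is proj_W(v) = U c.
Check: (v - proj_W(v)) · u_1 = 0  (should be 0).
Check: (v - proj_W(v)) · u_2 = 0  (should be 0).
Result: proj_W(v) = (-3/2, -1, -3/2).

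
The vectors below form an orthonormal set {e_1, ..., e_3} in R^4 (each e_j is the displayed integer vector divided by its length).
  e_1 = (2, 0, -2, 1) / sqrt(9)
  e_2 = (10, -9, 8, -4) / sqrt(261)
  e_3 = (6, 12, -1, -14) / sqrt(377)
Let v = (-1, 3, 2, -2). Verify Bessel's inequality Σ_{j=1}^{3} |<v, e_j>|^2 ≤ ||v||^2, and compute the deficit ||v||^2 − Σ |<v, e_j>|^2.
Σ |<v, e_j>|^2 = 209/13; ||v||^2 = 18; deficit = 25/13

Write each e_j = u_j / sqrt(<u_j, u_j>) where u_j is the displayed integer vector. Then <v, e_j> = <v, u_j> / sqrt(<u_j, u_j>), so |<v, e_j>|^2 = <v, u_j>^2 / <u_j, u_j>.
Coefficients: <v, e_1> = -8/sqrt(9), <v, e_2> = -13/sqrt(261), <v, e_3> = 56/sqrt(377).
Square and sum: Σ |<v, e_j>|^2 = 209/13.
Compute ||v||^2 = v·v = 18.
Deficit = 18 − 209/13 = 25/13 ≥ 0, confirming Bessel's inequality. (The deficit equals ||v − Σ <v,e_j> e_j||^2, the squared distance from v to span{e_j}.)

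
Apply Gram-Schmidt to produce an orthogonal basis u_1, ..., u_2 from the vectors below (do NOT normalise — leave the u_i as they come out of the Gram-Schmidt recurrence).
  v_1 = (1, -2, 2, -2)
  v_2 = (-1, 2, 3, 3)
Orthogonal basis:
  u_1 = (1, -2, 2, -2)
  u_2 = (-8/13, 16/13, 49/13, 29/13)

Apply the Gram-Schmidt recurrence
  u_1 = v_1
  u_i = v_i − Σ_{j<i} ((v_i · u_j) / (u_j · u_j)) · u_j.

Step by step this gives:
  u_1 = (1, -2, 2, -2)
  u_2 = (-8/13, 16/13, 49/13, 29/13)

Orthogonality check:
  u_2 · u_1 = 0 (should be 0)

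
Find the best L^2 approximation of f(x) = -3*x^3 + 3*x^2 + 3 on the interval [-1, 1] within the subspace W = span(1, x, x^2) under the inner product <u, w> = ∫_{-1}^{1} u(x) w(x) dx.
g(x) = 3*x^2 - 9*x/5 + 3

The best approximation g ∈ W is the orthogonal projection of f onto W. Writing g = a_0 + a_1 x + a_2 x^2, the coefficients solve the normal equations G · a = b where
  G_{ij} = <φ_i, φ_j> and b_i = <f, φ_i>, with φ_0 = 1, φ_1 = x, φ_2 = x^2.
G =
  [2, 0, 2/3]
  [0, 2/3, 0]
  [2/3, 0, 2/5],
b = (8, -6/5, 16/5).
Solving gives a_0 = 3, a_1 = -9/5, a_2 = 3, so
  g(x) = 3*x^2 - 9*x/5 + 3.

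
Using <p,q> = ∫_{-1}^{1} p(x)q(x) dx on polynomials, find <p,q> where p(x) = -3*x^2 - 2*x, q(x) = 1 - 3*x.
<p,q> = 2

Expand the product: p(x)·q(x) = 9*x^3 + 3*x^2 - 2*x.
∫_{-1}^{1} of each monomial x^k gives [2/(k+1) if k even, 0 if k odd]. Integrating term-by-term (or equivalently evaluating the antiderivative F(x) = 9*x^4/4 + x^3 - x^2 at the endpoints):
  F(1) − F(−1) = 9/4 − (1/4) = 2.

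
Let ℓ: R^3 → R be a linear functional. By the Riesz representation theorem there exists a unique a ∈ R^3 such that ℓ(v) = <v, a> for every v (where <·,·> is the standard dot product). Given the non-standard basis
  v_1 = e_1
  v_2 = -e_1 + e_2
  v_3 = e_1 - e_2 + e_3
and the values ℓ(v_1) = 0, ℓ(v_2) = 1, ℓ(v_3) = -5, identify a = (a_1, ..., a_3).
a = (0, 1, -4)

Write a = (a_1, ..., a_3) in the standard basis. For each basis vector v_i, ℓ(v_i) = <v_i, a> is a linear equation in the a_j's. Collect the n equations into a matrix system V a = ℓ, where row i of V is v_i (expressed in the standard basis). Since V is invertible (lower-triangular with 1s on the diagonal, up to permutation), solve by back-substitution:
  V =
[[1, 0, 0],
 [-1, 1, 0],
 [1, -1, 1]]
  V a = (0, 1, -5)
Solving gives a = (0, 1, -4).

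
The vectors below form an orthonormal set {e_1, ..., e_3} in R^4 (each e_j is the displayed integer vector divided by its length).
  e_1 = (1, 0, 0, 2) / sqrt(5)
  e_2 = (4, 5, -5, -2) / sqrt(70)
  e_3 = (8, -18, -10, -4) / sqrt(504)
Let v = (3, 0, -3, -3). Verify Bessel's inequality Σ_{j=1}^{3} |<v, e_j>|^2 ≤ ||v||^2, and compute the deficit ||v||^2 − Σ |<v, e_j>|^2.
Σ |<v, e_j>|^2 = 26; ||v||^2 = 27; deficit = 1

Write each e_j = u_j / sqrt(<u_j, u_j>) where u_j is the displayed integer vector. Then <v, e_j> = <v, u_j> / sqrt(<u_j, u_j>), so |<v, e_j>|^2 = <v, u_j>^2 / <u_j, u_j>.
Coefficients: <v, e_1> = -3/sqrt(5), <v, e_2> = 33/sqrt(70), <v, e_3> = 66/sqrt(504).
Square and sum: Σ |<v, e_j>|^2 = 26.
Compute ||v||^2 = v·v = 27.
Deficit = 27 − 26 = 1 ≥ 0, confirming Bessel's inequality. (The deficit equals ||v − Σ <v,e_j> e_j||^2, the squared distance from v to span{e_j}.)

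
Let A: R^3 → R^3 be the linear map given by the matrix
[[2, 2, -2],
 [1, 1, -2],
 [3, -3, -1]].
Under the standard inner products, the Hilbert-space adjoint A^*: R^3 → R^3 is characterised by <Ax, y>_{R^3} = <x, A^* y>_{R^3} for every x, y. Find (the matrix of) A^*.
A^* = A^T =
[[2, 1, 3],
 [2, 1, -3],
 [-2, -2, -1]]

For real matrices with standard dot products, the defining identity <Ax, y> = <x, A^* y> gives (Ax)^T y = x^T (A^*) y, i.e. x^T A^T y = x^T (A^*) y. Since this holds for all x, y, we must have A^* = A^T. Therefore
A^* =
[[2, 1, 3],
 [2, 1, -3],
 [-2, -2, -1]].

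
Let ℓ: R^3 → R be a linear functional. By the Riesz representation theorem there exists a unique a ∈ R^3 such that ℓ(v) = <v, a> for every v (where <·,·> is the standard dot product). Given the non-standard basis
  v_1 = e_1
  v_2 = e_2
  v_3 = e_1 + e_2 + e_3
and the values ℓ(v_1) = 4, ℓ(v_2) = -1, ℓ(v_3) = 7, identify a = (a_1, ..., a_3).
a = (4, -1, 4)

Write a = (a_1, ..., a_3) in the standard basis. For each basis vector v_i, ℓ(v_i) = <v_i, a> is a linear equation in the a_j's. Collect the n equations into a matrix system V a = ℓ, where row i of V is v_i (expressed in the standard basis). Since V is invertible (lower-triangular with 1s on the diagonal, up to permutation), solve by back-substitution:
  V =
[[1, 0, 0],
 [0, 1, 0],
 [1, 1, 1]]
  V a = (4, -1, 7)
Solving gives a = (4, -1, 4).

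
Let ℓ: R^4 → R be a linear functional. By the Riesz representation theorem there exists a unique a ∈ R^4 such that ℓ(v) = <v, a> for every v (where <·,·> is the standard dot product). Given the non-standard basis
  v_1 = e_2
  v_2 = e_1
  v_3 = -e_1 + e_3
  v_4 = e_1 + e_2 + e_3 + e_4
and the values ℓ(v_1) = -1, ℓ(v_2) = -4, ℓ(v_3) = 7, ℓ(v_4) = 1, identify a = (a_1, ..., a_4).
a = (-4, -1, 3, 3)

Write a = (a_1, ..., a_4) in the standard basis. For each basis vector v_i, ℓ(v_i) = <v_i, a> is a linear equation in the a_j's. Collect the n equations into a matrix system V a = ℓ, where row i of V is v_i (expressed in the standard basis). Since V is invertible (lower-triangular with 1s on the diagonal, up to permutation), solve by back-substitution:
  V =
[[0, 1, 0, 0],
 [1, 0, 0, 0],
 [-1, 0, 1, 0],
 [1, 1, 1, 1]]
  V a = (-1, -4, 7, 1)
Solving gives a = (-4, -1, 3, 3).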